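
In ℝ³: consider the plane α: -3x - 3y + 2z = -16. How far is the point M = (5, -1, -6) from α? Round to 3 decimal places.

1.706

n·M − d = (-3)·(5) + (-3)·(-1) + (2)·(-6) − (-16) = -8; |n| = √22.
Distance = |-8| / √22 = 8/√22 ≈ 1.706.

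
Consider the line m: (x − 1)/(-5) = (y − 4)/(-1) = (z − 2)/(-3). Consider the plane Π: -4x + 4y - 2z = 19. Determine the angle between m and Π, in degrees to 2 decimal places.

38.30

m has direction (-5, -1, -3) through (1, 4, 2).
sin θ = |n·v| / (|n||v|) = |22| / (√36 · √35) = 0.61978.
θ ≈ 38.30°.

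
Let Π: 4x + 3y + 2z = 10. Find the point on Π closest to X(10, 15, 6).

Foot = X − λn with λ = (n·X − d)/|n|² = (97 − 10)/29 = 3.
Foot = (10, 15, 6) − 3·(4, 3, 2) = (-2, 6, 0).

(-2, 6, 0)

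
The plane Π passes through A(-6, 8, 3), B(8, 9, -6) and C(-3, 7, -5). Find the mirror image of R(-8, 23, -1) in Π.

(-2, -7, 5)

AB = (14, 1, -9), AC = (3, -1, -8); a normal to Π is AB × AC = (-17, 85, -17).
Using A: Π has equation -17x + 85y - 17z = 731.
λ = (n·R − d)/|n|² = (2108 − 731)/7803 = 3/17.
Reflection = R − 2λn = (-8, 23, -1) − (6/17)·(-17, 85, -17) = (-2, -7, 5).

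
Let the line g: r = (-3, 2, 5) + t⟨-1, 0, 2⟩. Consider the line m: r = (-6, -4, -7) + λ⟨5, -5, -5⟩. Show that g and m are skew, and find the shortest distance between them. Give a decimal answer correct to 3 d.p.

Common perpendicular direction n = (-1, 0, 2) × (5, -5, -5) = (10, 5, 5).
With w = (-6, -4, -7) − (-3, 2, 5) = (-3, -6, -12), w · n = -120.
Since n ≠ 0 the lines are not parallel, and w · n = -120 ≠ 0 so they do not intersect; hence they are skew.
Distance = |w · n| / |n| = |-120| / √150 ≈ 9.798.

9.798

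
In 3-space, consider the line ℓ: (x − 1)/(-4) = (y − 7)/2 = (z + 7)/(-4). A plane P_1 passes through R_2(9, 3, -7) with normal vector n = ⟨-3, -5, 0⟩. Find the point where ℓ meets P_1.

(9, 3, 1)

ℓ has direction (-4, 2, -4) through (1, 7, -7).
P_1: n·r = n·R_2 gives -3x - 5y = -42.
Substitute r = (1, 7, -7) + t(-4, 2, -4) into the plane: -38 + 2t = -42, so t = -2.
Intersection: (1, 7, -7) + (-2)·(-4, 2, -4) = (9, 3, 1).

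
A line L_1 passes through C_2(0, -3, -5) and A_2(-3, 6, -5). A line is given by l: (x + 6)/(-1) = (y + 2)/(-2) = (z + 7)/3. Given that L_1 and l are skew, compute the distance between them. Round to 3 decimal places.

A direction vector for L_1 is A_2 − C_2 = (-3, 9, 0).
l has direction (-1, -2, 3) through (-6, -2, -7).
Common perpendicular direction n = (-3, 9, 0) × (-1, -2, 3) = (27, 9, 15).
With w = (-6, -2, -7) − (0, -3, -5) = (-6, 1, -2), w · n = -183.
Distance = |w · n| / |n| = |-183| / √1035 ≈ 5.688.

5.688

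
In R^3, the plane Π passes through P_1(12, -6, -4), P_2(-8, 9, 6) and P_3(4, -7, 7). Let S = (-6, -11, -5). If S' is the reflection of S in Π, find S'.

P_1P_2 = (-20, 15, 10), P_1P_3 = (-8, -1, 11); a normal to Π is P_1P_2 × P_1P_3 = (175, 140, 140).
Using P_1: Π has equation 175x + 140y + 140z = 700.
λ = (n·S − d)/|n|² = (-3290 − 700)/69825 = -2/35.
Reflection = S − 2λn = (-6, -11, -5) − (-4/35)·(175, 140, 140) = (14, 5, 11).

(14, 5, 11)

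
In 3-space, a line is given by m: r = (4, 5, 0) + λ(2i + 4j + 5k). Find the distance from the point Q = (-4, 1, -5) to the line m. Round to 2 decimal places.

Taking (4, 5, 0) on m with direction v = (2, 4, 5): w = Q − (4, 5, 0) = (-8, -4, -5), and w × v = (0, 30, -24).
Distance = |w × v| / |v| = √1476 / √45 ≈ 5.73.

5.73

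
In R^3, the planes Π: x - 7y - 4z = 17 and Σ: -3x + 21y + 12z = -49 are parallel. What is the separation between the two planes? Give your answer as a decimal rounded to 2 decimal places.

0.08

Rescale Σ by 1/(-3): x - 7y - 4z = 49/3. Then distance = |17 − (49/3)| / √66 ≈ 0.08.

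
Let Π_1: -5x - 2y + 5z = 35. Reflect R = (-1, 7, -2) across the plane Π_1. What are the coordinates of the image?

(-11, 3, 8)

λ = (n·R − d)/|n|² = (-19 − 35)/54 = -1.
Reflection = R − 2λn = (-1, 7, -2) − (-2)·(-5, -2, 5) = (-11, 3, 8).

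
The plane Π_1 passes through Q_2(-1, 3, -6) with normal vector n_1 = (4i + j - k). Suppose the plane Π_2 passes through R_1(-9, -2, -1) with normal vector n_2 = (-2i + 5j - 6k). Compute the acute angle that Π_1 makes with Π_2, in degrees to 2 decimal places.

84.97

Π_1: n_1·r = n_1·Q_2 gives 4x + y - z = 5.
Π_2: n_2·r = n_2·R_1 gives -2x + 5y - 6z = 14.
cos θ = |n₁·n₂| / (|n₁||n₂|) = |3| / (√18 · √65).
θ = arccos(0.08771) ≈ 84.97°.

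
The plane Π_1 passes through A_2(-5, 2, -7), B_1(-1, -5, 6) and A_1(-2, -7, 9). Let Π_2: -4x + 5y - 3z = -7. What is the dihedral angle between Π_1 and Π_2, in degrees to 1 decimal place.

A_2B_1 = (4, -7, 13), A_2A_1 = (3, -9, 16); a normal to Π_1 is A_2B_1 × A_2A_1 = (5, -25, -15).
Using A_2: Π_1 has equation 5x - 25y - 15z = 30.
cos θ = |n₁·n₂| / (|n₁||n₂|) = |-100| / (√875 · √50).
θ = arccos(0.47809) ≈ 61.4°.

61.4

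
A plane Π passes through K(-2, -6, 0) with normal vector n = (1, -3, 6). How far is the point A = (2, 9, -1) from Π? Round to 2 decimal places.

Π: n·r = n·K gives x - 3y + 6z = 16.
n·A − d = (1)·(2) + (-3)·(9) + (6)·(-1) − 16 = -47; |n| = √46.
Distance = |-47| / √46 = 47/√46 ≈ 6.93.

6.93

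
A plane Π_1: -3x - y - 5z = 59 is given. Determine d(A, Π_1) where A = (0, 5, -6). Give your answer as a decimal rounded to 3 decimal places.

5.747

n·A − d = (-3)·(0) + (-1)·(5) + (-5)·(-6) − 59 = -34; |n| = √35.
Distance = |-34| / √35 = 34/√35 ≈ 5.747.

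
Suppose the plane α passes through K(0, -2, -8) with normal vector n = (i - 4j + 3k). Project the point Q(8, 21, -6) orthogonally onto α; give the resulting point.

α: n·r = n·K gives x - 4y + 3z = -16.
Foot = Q − λn with λ = (n·Q − d)/|n|² = (-94 − (-16))/26 = -3.
Foot = (8, 21, -6) − (-3)·(1, -4, 3) = (11, 9, 3).

(11, 9, 3)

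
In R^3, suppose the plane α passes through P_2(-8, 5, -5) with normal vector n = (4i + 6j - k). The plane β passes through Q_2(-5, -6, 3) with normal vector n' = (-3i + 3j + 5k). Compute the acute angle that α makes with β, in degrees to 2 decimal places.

α: n·r = n·P_2 gives 4x + 6y - z = 3.
β: n'·r = n'·Q_2 gives -3x + 3y + 5z = 12.
cos θ = |n₁·n₂| / (|n₁||n₂|) = |1| / (√53 · √43).
θ = arccos(0.02095) ≈ 88.80°.

88.80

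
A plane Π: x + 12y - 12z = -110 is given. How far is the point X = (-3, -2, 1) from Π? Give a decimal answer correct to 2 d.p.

n·X − d = (1)·(-3) + (12)·(-2) + (-12)·(1) − (-110) = 71; |n| = √289.
Distance = |71| / √289 = 71/√289 ≈ 4.18.

4.18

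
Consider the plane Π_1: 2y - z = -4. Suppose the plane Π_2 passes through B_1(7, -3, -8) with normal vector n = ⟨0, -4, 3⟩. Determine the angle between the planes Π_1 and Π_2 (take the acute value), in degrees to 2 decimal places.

10.30

Π_2: n·r = n·B_1 gives -4y + 3z = -12.
cos θ = |n₁·n₂| / (|n₁||n₂|) = |-11| / (√5 · √25).
θ = arccos(0.98387) ≈ 10.30°.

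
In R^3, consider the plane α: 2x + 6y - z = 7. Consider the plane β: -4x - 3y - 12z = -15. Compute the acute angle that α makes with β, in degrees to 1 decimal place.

80.3

cos θ = |n₁·n₂| / (|n₁||n₂|) = |-14| / (√41 · √169).
θ = arccos(0.16819) ≈ 80.3°.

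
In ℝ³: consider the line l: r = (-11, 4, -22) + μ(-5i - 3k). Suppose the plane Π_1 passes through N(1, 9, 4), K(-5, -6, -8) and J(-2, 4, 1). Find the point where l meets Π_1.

(9, 4, -10)

NK = (-6, -15, -12), NJ = (-3, -5, -3); a normal to Π_1 is NK × NJ = (-15, 18, -15).
Using N: Π_1 has equation -15x + 18y - 15z = 87.
Substitute r = (-11, 4, -22) + t(-5, 0, -3) into the plane: 567 + 120t = 87, so t = -4.
Intersection: (-11, 4, -22) + (-4)·(-5, 0, -3) = (9, 4, -10).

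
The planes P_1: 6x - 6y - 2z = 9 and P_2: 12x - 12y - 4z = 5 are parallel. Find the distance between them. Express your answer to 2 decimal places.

0.75

Rescale P_2 by 1/2: 6x - 6y - 2z = 5/2. Then distance = |9 − (5/2)| / √76 ≈ 0.75.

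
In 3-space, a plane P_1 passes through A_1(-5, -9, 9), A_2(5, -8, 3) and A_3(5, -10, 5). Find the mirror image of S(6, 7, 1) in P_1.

(0, -5, -11)

A_1A_2 = (10, 1, -6), A_1A_3 = (10, -1, -4); a normal to P_1 is A_1A_2 × A_1A_3 = (-10, -20, -20).
Using A_1: P_1 has equation -10x - 20y - 20z = 50.
λ = (n·S − d)/|n|² = (-220 − 50)/900 = -3/10.
Reflection = S − 2λn = (6, 7, 1) − (-3/5)·(-10, -20, -20) = (0, -5, -11).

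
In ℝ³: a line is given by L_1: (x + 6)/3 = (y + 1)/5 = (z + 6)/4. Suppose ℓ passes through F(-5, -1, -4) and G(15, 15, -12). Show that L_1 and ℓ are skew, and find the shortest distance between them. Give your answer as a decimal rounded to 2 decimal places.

1.33

L_1 has direction (3, 5, 4) through (-6, -1, -6).
A direction vector for ℓ is G − F = (20, 16, -8).
Common perpendicular direction n = (3, 5, 4) × (20, 16, -8) = (-104, 104, -52).
With w = (-5, -1, -4) − (-6, -1, -6) = (1, 0, 2), w · n = -208.
Since n ≠ 0 the lines are not parallel, and w · n = -208 ≠ 0 so they do not intersect; hence they are skew.
Distance = |w · n| / |n| = |-208| / √24336 ≈ 1.33.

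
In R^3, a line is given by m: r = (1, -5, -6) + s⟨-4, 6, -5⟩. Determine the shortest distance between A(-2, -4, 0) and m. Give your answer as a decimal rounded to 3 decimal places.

6.643

Taking (1, -5, -6) on m with direction v = (-4, 6, -5): w = A − (1, -5, -6) = (-3, 1, 6), and w × v = (-41, -39, -14).
Distance = |w × v| / |v| = √3398 / √77 ≈ 6.643.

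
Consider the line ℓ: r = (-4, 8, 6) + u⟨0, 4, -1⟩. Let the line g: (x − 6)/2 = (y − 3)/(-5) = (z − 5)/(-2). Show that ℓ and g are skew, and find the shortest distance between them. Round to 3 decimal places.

g has direction (2, -5, -2) through (6, 3, 5).
Common perpendicular direction n = (0, 4, -1) × (2, -5, -2) = (-13, -2, -8).
With w = (6, 3, 5) − (-4, 8, 6) = (10, -5, -1), w · n = -112.
Since n ≠ 0 the lines are not parallel, and w · n = -112 ≠ 0 so they do not intersect; hence they are skew.
Distance = |w · n| / |n| = |-112| / √237 ≈ 7.275.

7.275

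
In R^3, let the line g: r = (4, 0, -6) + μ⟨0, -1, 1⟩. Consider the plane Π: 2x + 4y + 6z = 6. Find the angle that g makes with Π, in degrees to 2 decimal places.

10.89

sin θ = |n·v| / (|n||v|) = |2| / (√56 · √2) = 0.18898.
θ ≈ 10.89°.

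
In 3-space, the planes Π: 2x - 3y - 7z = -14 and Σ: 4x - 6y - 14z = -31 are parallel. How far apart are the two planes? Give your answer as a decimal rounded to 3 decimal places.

0.191

Rescale Σ by 1/2: 2x - 3y - 7z = -31/2. Then distance = |-14 − (-31/2)| / √62 ≈ 0.191.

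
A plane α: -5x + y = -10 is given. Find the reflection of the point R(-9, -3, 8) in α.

λ = (n·R − d)/|n|² = (42 − (-10))/26 = 2.
Reflection = R − 2λn = (-9, -3, 8) − 4·(-5, 1, 0) = (11, -7, 8).

(11, -7, 8)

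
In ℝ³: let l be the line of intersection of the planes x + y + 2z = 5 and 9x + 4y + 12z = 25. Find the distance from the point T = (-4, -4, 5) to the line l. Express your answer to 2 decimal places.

Direction of l: (1, 1, 2) × (9, 4, 12) = (4, 6, -5).
A point on l: solving the two plane equations with x = 5 gives (5, 10, -5).
Taking (5, 10, -5) on l with direction v = (4, 6, -5): w = T − (5, 10, -5) = (-9, -14, 10), and w × v = (10, -5, 2).
Distance = |w × v| / |v| = √129 / √77 ≈ 1.29.

1.29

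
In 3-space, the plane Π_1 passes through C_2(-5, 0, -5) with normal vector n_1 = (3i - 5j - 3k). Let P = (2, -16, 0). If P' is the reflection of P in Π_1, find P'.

(-10, 4, 12)

Π_1: n_1·r = n_1·C_2 gives 3x - 5y - 3z = 0.
λ = (n·P − d)/|n|² = (86 − 0)/43 = 2.
Reflection = P − 2λn = (2, -16, 0) − 4·(3, -5, -3) = (-10, 4, 12).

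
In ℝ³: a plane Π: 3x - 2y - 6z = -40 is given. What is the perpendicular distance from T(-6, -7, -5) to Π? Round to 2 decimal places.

n·T − d = (3)·(-6) + (-2)·(-7) + (-6)·(-5) − (-40) = 66; |n| = √49.
Distance = |66| / √49 = 66/√49 ≈ 9.43.

9.43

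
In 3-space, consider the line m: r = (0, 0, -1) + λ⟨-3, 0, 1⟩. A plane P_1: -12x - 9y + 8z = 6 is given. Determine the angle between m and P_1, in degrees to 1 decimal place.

54.9

sin θ = |n·v| / (|n||v|) = |44| / (√289 · √10) = 0.81847.
θ ≈ 54.9°.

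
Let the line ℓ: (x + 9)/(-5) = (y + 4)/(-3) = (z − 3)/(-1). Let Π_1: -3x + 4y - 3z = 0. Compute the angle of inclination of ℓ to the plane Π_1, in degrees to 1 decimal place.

ℓ has direction (-5, -3, -1) through (-9, -4, 3).
sin θ = |n·v| / (|n||v|) = |6| / (√34 · √35) = 0.17393.
θ ≈ 10.0°.

10.0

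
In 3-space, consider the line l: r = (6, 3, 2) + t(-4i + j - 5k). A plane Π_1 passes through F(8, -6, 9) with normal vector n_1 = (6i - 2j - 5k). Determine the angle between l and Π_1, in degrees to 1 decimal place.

1.1

Π_1: n_1·r = n_1·F gives 6x - 2y - 5z = 15.
sin θ = |n·v| / (|n||v|) = |-1| / (√65 · √42) = 0.01914.
θ ≈ 1.1°.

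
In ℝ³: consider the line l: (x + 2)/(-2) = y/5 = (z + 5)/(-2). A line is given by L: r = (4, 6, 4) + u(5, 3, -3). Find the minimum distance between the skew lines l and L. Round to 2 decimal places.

l has direction (-2, 5, -2) through (-2, 0, -5).
Common perpendicular direction n = (-2, 5, -2) × (5, 3, -3) = (-9, -16, -31).
With w = (4, 6, 4) − (-2, 0, -5) = (6, 6, 9), w · n = -429.
Distance = |w · n| / |n| = |-429| / √1298 ≈ 11.91.

11.91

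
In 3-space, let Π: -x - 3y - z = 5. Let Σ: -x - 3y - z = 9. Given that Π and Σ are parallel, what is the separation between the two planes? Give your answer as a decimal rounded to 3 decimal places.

Same normal n = (-1, -3, -1) with |n| = √11; distance = |5 − 9| / |n| = 4/√11 ≈ 1.206.

1.206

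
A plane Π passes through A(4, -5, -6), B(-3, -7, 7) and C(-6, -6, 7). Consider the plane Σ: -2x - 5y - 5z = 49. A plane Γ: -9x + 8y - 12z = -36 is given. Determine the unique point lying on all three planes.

AB = (-7, -2, 13), AC = (-10, -1, 13); a normal to Π is AB × AC = (-13, -39, -13).
Using A: Π has equation -13x - 39y - 13z = 221.
Solving the 3×3 linear system -13x - 39y - 13z = 221, -2x - 5y - 5z = 49, -9x + 8y - 12z = -36 (e.g. by elimination or Cramer's rule, determinant = -1326) gives (8, -6, -7).

(8, -6, -7)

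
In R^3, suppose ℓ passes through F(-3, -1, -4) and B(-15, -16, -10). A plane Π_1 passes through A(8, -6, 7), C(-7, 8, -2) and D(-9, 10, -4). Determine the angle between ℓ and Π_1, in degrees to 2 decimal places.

79.89

A direction vector for ℓ is B − F = (-12, -15, -6).
AC = (-15, 14, -9), AD = (-17, 16, -11); a normal to Π_1 is AC × AD = (-10, -12, -2).
Using A: Π_1 has equation -10x - 12y - 2z = -22.
sin θ = |n·v| / (|n||v|) = |312| / (√248 · √405) = 0.98447.
θ ≈ 79.89°.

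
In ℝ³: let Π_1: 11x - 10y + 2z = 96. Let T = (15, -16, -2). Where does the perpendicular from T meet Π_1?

(4, -6, -4)

Foot = T − λn with λ = (n·T − d)/|n|² = (321 − 96)/225 = 1.
Foot = (15, -16, -2) − 1·(11, -10, 2) = (4, -6, -4).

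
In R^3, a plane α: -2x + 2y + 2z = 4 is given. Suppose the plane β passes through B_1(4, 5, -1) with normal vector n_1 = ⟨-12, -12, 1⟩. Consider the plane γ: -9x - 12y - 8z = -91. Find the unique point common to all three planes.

(3, 6, -1)

β: n_1·r = n_1·B_1 gives -12x - 12y + z = -109.
Solving the 3×3 linear system -2x + 2y + 2z = 4, -12x - 12y + z = -109, -9x - 12y - 8z = -91 (e.g. by elimination or Cramer's rule, determinant = -354) gives (3, 6, -1).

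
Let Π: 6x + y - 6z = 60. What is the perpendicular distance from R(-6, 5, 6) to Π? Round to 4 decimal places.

14.8642

n·R − d = (6)·(-6) + (1)·(5) + (-6)·(6) − 60 = -127; |n| = √73.
Distance = |-127| / √73 = 127/√73 ≈ 14.8642.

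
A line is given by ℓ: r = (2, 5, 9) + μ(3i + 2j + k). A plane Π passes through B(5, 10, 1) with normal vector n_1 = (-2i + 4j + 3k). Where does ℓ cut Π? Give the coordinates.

(-4, 1, 7)

Π: n_1·r = n_1·B gives -2x + 4y + 3z = 33.
Substitute r = (2, 5, 9) + t(3, 2, 1) into the plane: 43 + 5t = 33, so t = -2.
Intersection: (2, 5, 9) + (-2)·(3, 2, 1) = (-4, 1, 7).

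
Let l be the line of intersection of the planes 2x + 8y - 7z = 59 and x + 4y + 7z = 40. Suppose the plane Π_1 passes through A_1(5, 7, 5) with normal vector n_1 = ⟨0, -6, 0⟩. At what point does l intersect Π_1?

(5, 7, 1)

Direction of l: (2, 8, -7) × (1, 4, 7) = (84, -21, 0).
A point on l: solving the two plane equations with x = -11 gives (-11, 11, 1).
Π_1: n_1·r = n_1·A_1 gives -6y = -42.
Substitute r = (-11, 11, 1) + t(84, -21, 0) into the plane: -66 + 126t = -42, so t = 4/21.
Intersection: (-11, 11, 1) + (4/21)·(84, -21, 0) = (5, 7, 1).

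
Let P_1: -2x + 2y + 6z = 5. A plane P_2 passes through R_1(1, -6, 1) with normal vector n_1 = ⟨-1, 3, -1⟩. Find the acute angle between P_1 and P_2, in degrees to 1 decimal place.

P_2: n_1·r = n_1·R_1 gives -x + 3y - z = -20.
cos θ = |n₁·n₂| / (|n₁||n₂|) = |2| / (√44 · √11).
θ = arccos(0.09091) ≈ 84.8°.

84.8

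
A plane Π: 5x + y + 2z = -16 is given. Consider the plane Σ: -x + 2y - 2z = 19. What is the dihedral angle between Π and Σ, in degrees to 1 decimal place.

64.8

cos θ = |n₁·n₂| / (|n₁||n₂|) = |-7| / (√30 · √9).
θ = arccos(0.42601) ≈ 64.8°.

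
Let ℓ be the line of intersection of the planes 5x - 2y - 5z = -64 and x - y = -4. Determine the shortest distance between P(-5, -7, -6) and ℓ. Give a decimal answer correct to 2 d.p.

Direction of ℓ: (5, -2, -5) × (1, -1, 0) = (-5, -5, -3).
A point on ℓ: solving the two plane equations with x = -7 gives (-7, -3, 7).
Taking (-7, -3, 7) on ℓ with direction v = (-5, -5, -3): w = P − (-7, -3, 7) = (2, -4, -13), and w × v = (-53, 71, -30).
Distance = |w × v| / |v| = √8750 / √59 ≈ 12.18.

12.18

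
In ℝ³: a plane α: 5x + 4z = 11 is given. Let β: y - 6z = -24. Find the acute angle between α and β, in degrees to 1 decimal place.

cos θ = |n₁·n₂| / (|n₁||n₂|) = |-24| / (√41 · √37).
θ = arccos(0.61620) ≈ 52.0°.

52.0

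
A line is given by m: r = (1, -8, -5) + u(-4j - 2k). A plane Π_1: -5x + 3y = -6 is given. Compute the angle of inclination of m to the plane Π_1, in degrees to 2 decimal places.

sin θ = |n·v| / (|n||v|) = |-12| / (√34 · √20) = 0.46018.
θ ≈ 27.40°.

27.40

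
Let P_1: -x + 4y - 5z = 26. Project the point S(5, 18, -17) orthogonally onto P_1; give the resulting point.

Foot = S − λn with λ = (n·S − d)/|n|² = (152 − 26)/42 = 3.
Foot = (5, 18, -17) − 3·(-1, 4, -5) = (8, 6, -2).

(8, 6, -2)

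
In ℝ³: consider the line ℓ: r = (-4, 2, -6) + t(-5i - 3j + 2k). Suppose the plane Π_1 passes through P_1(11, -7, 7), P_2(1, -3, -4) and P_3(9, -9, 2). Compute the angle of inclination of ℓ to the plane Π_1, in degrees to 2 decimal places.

79.61

P_1P_2 = (-10, 4, -11), P_1P_3 = (-2, -2, -5); a normal to Π_1 is P_1P_2 × P_1P_3 = (-42, -28, 28).
Using P_1: Π_1 has equation -42x - 28y + 28z = -70.
sin θ = |n·v| / (|n||v|) = |350| / (√3332 · √38) = 0.98361.
θ ≈ 79.61°.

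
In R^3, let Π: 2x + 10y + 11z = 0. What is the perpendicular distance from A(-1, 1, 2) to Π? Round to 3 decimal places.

n·A − d = (2)·(-1) + (10)·(1) + (11)·(2) − 0 = 30; |n| = √225.
Distance = |30| / √225 = 30/√225 ≈ 2.000.

2.000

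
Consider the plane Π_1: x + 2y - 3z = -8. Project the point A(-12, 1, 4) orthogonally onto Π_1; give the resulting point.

(-11, 3, 1)

Foot = A − λn with λ = (n·A − d)/|n|² = (-22 − (-8))/14 = -1.
Foot = (-12, 1, 4) − (-1)·(1, 2, -3) = (-11, 3, 1).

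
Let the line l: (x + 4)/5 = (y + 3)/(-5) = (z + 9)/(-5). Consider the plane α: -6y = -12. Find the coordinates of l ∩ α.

l has direction (5, -5, -5) through (-4, -3, -9).
Substitute r = (-4, -3, -9) + t(5, -5, -5) into the plane: 18 + 30t = -12, so t = -1.
Intersection: (-4, -3, -9) + (-1)·(5, -5, -5) = (-9, 2, -4).

(-9, 2, -4)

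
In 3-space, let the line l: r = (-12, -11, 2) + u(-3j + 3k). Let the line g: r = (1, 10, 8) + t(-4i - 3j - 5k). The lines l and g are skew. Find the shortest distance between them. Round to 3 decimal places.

Common perpendicular direction n = (0, -3, 3) × (-4, -3, -5) = (24, -12, -12).
With w = (1, 10, 8) − (-12, -11, 2) = (13, 21, 6), w · n = -12.
Distance = |w · n| / |n| = |-12| / √864 ≈ 0.408.

0.408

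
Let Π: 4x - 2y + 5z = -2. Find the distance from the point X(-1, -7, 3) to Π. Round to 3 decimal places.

n·X − d = (4)·(-1) + (-2)·(-7) + (5)·(3) − (-2) = 27; |n| = √45.
Distance = |27| / √45 = 27/√45 ≈ 4.025.

4.025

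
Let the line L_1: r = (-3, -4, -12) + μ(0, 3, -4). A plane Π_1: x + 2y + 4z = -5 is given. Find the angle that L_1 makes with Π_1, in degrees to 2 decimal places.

25.88

sin θ = |n·v| / (|n||v|) = |-10| / (√21 · √25) = 0.43644.
θ ≈ 25.88°.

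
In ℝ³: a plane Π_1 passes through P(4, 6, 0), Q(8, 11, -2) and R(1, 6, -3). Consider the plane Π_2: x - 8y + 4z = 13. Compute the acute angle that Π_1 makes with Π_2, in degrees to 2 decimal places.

66.71

PQ = (4, 5, -2), PR = (-3, 0, -3); a normal to Π_1 is PQ × PR = (-15, 18, 15).
Using P: Π_1 has equation -15x + 18y + 15z = 48.
cos θ = |n₁·n₂| / (|n₁||n₂|) = |-99| / (√774 · √81).
θ = arccos(0.39539) ≈ 66.71°.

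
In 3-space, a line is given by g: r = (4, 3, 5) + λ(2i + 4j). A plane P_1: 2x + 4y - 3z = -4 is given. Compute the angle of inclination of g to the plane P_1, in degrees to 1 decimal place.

56.1

sin θ = |n·v| / (|n||v|) = |20| / (√29 · √20) = 0.83045.
θ ≈ 56.1°.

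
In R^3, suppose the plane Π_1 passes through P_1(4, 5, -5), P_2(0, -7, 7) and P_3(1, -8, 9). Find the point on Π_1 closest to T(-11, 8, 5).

P_1P_2 = (-4, -12, 12), P_1P_3 = (-3, -13, 14); a normal to Π_1 is P_1P_2 × P_1P_3 = (-12, 20, 16).
Using P_1: Π_1 has equation -12x + 20y + 16z = -28.
Foot = T − λn with λ = (n·T − d)/|n|² = (372 − (-28))/800 = 1/2.
Foot = (-11, 8, 5) − (1/2)·(-12, 20, 16) = (-5, -2, -3).

(-5, -2, -3)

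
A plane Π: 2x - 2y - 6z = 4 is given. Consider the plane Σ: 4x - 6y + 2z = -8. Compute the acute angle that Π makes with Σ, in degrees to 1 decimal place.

80.7

cos θ = |n₁·n₂| / (|n₁||n₂|) = |8| / (√44 · √56).
θ = arccos(0.16116) ≈ 80.7°.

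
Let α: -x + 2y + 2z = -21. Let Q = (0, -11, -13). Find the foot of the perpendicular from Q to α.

Foot = Q − λn with λ = (n·Q − d)/|n|² = (-48 − (-21))/9 = -3.
Foot = (0, -11, -13) − (-3)·(-1, 2, 2) = (-3, -5, -7).

(-3, -5, -7)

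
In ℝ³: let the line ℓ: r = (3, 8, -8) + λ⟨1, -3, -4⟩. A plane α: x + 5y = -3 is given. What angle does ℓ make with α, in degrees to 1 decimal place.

sin θ = |n·v| / (|n||v|) = |-14| / (√26 · √26) = 0.53846.
θ ≈ 32.6°.

32.6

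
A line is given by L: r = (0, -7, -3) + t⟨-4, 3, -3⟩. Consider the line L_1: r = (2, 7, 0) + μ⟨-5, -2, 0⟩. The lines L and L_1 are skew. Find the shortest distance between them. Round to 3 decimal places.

Common perpendicular direction n = (-4, 3, -3) × (-5, -2, 0) = (-6, 15, 23).
With w = (2, 7, 0) − (0, -7, -3) = (2, 14, 3), w · n = 267.
Distance = |w · n| / |n| = |267| / √790 ≈ 9.499.

9.499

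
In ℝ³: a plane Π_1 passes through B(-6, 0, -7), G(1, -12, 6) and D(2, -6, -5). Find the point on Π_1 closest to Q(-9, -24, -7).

(0, -9, 2)

BG = (7, -12, 13), BD = (8, -6, 2); a normal to Π_1 is BG × BD = (54, 90, 54).
Using B: Π_1 has equation 54x + 90y + 54z = -702.
Foot = Q − λn with λ = (n·Q − d)/|n|² = (-3024 − (-702))/13932 = -1/6.
Foot = (-9, -24, -7) − (-1/6)·(54, 90, 54) = (0, -9, 2).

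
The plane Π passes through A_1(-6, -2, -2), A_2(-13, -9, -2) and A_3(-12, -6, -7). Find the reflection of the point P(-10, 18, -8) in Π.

(10, -2, -16)

A_1A_2 = (-7, -7, 0), A_1A_3 = (-6, -4, -5); a normal to Π is A_1A_2 × A_1A_3 = (35, -35, -14).
Using A_1: Π has equation 35x - 35y - 14z = -112.
λ = (n·P − d)/|n|² = (-868 − (-112))/2646 = -2/7.
Reflection = P − 2λn = (-10, 18, -8) − (-4/7)·(35, -35, -14) = (10, -2, -16).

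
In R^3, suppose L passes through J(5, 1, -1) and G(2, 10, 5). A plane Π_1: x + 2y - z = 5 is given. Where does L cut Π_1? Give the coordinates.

(6, -2, -3)

A direction vector for L is G − J = (-3, 9, 6).
Substitute r = (5, 1, -1) + t(-3, 9, 6) into the plane: 8 + 9t = 5, so t = -1/3.
Intersection: (5, 1, -1) + (-1/3)·(-3, 9, 6) = (6, -2, -3).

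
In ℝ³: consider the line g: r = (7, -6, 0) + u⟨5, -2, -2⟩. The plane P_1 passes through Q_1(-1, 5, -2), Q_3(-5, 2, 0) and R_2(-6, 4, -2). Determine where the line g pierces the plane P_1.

(-3, -2, 4)

Q_1Q_3 = (-4, -3, 2), Q_1R_2 = (-5, -1, 0); a normal to P_1 is Q_1Q_3 × Q_1R_2 = (2, -10, -11).
Using Q_1: P_1 has equation 2x - 10y - 11z = -30.
Substitute r = (7, -6, 0) + t(5, -2, -2) into the plane: 74 + 52t = -30, so t = -2.
Intersection: (7, -6, 0) + (-2)·(5, -2, -2) = (-3, -2, 4).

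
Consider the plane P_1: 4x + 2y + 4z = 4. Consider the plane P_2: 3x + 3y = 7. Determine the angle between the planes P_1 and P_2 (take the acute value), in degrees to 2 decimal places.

45.00

cos θ = |n₁·n₂| / (|n₁||n₂|) = |18| / (√36 · √18).
θ = arccos(0.70711) ≈ 45.00°.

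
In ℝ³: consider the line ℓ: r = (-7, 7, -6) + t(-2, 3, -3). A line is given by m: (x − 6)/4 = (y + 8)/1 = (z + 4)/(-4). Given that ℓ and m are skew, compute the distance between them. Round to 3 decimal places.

5.957

m has direction (4, 1, -4) through (6, -8, -4).
Common perpendicular direction n = (-2, 3, -3) × (4, 1, -4) = (-9, -20, -14).
With w = (6, -8, -4) − (-7, 7, -6) = (13, -15, 2), w · n = 155.
Distance = |w · n| / |n| = |155| / √677 ≈ 5.957.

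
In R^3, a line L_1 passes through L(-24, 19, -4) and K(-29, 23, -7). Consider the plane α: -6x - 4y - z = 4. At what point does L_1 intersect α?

(-4, 3, 8)

A direction vector for L_1 is K − L = (-5, 4, -3).
Substitute r = (-24, 19, -4) + t(-5, 4, -3) into the plane: 72 + 17t = 4, so t = -4.
Intersection: (-24, 19, -4) + (-4)·(-5, 4, -3) = (-4, 3, 8).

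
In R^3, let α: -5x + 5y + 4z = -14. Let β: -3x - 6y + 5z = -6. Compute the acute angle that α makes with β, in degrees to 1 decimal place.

85.8

cos θ = |n₁·n₂| / (|n₁||n₂|) = |5| / (√66 · √70).
θ = arccos(0.07356) ≈ 85.8°.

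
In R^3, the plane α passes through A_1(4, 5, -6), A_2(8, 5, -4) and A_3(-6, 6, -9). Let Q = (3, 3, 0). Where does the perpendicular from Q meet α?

A_1A_2 = (4, 0, 2), A_1A_3 = (-10, 1, -3); a normal to α is A_1A_2 × A_1A_3 = (-2, -8, 4).
Using A_1: α has equation -2x - 8y + 4z = -72.
Foot = Q − λn with λ = (n·Q − d)/|n|² = (-30 − (-72))/84 = 1/2.
Foot = (3, 3, 0) − (1/2)·(-2, -8, 4) = (4, 7, -2).

(4, 7, -2)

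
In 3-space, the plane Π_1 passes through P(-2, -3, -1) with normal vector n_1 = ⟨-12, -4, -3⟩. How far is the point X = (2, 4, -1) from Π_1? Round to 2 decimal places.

5.85

Π_1: n_1·r = n_1·P gives -12x - 4y - 3z = 39.
n·X − d = (-12)·(2) + (-4)·(4) + (-3)·(-1) − 39 = -76; |n| = √169.
Distance = |-76| / √169 = 76/√169 ≈ 5.85.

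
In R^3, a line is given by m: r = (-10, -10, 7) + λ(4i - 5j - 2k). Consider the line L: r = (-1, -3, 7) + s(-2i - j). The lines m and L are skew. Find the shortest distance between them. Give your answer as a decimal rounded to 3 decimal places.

Common perpendicular direction n = (4, -5, -2) × (-2, -1, 0) = (-2, 4, -14).
With w = (-1, -3, 7) − (-10, -10, 7) = (9, 7, 0), w · n = 10.
Distance = |w · n| / |n| = |10| / √216 ≈ 0.680.

0.680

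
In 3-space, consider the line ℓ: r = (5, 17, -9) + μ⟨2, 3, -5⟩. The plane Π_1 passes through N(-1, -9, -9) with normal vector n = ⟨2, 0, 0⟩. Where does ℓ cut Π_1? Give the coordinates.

Π_1: n·r = n·N gives 2x = -2.
Substitute r = (5, 17, -9) + t(2, 3, -5) into the plane: 10 + 4t = -2, so t = -3.
Intersection: (5, 17, -9) + (-3)·(2, 3, -5) = (-1, 8, 6).

(-1, 8, 6)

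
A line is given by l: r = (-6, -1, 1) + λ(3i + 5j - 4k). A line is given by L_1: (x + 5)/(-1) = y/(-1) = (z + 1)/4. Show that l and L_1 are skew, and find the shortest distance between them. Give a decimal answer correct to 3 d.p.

L_1 has direction (-1, -1, 4) through (-5, 0, -1).
Common perpendicular direction n = (3, 5, -4) × (-1, -1, 4) = (16, -8, 2).
With w = (-5, 0, -1) − (-6, -1, 1) = (1, 1, -2), w · n = 4.
Since n ≠ 0 the lines are not parallel, and w · n = 4 ≠ 0 so they do not intersect; hence they are skew.
Distance = |w · n| / |n| = |4| / √324 ≈ 0.222.

0.222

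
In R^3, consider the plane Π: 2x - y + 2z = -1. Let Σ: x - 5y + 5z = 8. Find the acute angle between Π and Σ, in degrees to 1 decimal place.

37.5

cos θ = |n₁·n₂| / (|n₁||n₂|) = |17| / (√9 · √51).
θ = arccos(0.79349) ≈ 37.5°.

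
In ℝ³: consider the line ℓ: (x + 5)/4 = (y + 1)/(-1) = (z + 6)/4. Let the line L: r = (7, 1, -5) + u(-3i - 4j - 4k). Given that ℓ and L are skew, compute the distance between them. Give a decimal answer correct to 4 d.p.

8.2153

ℓ has direction (4, -1, 4) through (-5, -1, -6).
Common perpendicular direction n = (4, -1, 4) × (-3, -4, -4) = (20, 4, -19).
With w = (7, 1, -5) − (-5, -1, -6) = (12, 2, 1), w · n = 229.
Distance = |w · n| / |n| = |229| / √777 ≈ 8.2153.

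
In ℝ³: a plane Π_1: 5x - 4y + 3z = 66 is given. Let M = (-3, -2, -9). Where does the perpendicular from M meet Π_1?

(7, -10, -3)

Foot = M − λn with λ = (n·M − d)/|n|² = (-34 − 66)/50 = -2.
Foot = (-3, -2, -9) − (-2)·(5, -4, 3) = (7, -10, -3).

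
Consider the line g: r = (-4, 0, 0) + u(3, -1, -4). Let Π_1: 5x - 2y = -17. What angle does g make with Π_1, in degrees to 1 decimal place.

sin θ = |n·v| / (|n||v|) = |17| / (√29 · √26) = 0.61910.
θ ≈ 38.3°.

38.3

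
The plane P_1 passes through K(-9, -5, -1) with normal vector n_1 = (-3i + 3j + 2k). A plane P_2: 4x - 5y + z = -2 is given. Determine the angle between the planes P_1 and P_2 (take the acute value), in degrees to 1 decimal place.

34.7

P_1: n_1·r = n_1·K gives -3x + 3y + 2z = 10.
cos θ = |n₁·n₂| / (|n₁||n₂|) = |-25| / (√22 · √42).
θ = arccos(0.82244) ≈ 34.7°.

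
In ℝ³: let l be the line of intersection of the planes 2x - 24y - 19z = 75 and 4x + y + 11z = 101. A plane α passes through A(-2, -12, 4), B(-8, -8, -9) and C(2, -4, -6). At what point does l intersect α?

(8, -8, 7)

Direction of l: (2, -24, -19) × (4, 1, 11) = (-245, -98, 98).
A point on l: solving the two plane equations with x = -12 gives (-12, -16, 15).
AB = (-6, 4, -13), AC = (4, 8, -10); a normal to α is AB × AC = (64, -112, -64).
Using A: α has equation 64x - 112y - 64z = 960.
Substitute r = (-12, -16, 15) + t(-245, -98, 98) into the plane: 64 + (-10976)t = 960, so t = -4/49.
Intersection: (-12, -16, 15) + (-4/49)·(-245, -98, 98) = (8, -8, 7).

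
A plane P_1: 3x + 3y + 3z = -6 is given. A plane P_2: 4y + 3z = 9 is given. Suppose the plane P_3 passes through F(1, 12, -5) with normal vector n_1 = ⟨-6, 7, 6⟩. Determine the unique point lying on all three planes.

P_3: n_1·r = n_1·F gives -6x + 7y + 6z = 48.
Solving the 3×3 linear system 3x + 3y + 3z = -6, 4y + 3z = 9, -6x + 7y + 6z = 48 (e.g. by elimination or Cramer's rule, determinant = 27) gives (-5, 0, 3).

(-5, 0, 3)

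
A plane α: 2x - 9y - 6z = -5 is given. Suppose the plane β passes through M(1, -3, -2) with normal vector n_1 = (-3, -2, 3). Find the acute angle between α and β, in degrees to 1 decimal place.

83.3

β: n_1·r = n_1·M gives -3x - 2y + 3z = -3.
cos θ = |n₁·n₂| / (|n₁||n₂|) = |-6| / (√121 · √22).
θ = arccos(0.11629) ≈ 83.3°.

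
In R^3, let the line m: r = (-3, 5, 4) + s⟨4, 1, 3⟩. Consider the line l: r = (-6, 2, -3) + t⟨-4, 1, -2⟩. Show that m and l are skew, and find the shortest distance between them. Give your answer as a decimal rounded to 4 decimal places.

2.8301

Common perpendicular direction n = (4, 1, 3) × (-4, 1, -2) = (-5, -4, 8).
With w = (-6, 2, -3) − (-3, 5, 4) = (-3, -3, -7), w · n = -29.
Since n ≠ 0 the lines are not parallel, and w · n = -29 ≠ 0 so they do not intersect; hence they are skew.
Distance = |w · n| / |n| = |-29| / √105 ≈ 2.8301.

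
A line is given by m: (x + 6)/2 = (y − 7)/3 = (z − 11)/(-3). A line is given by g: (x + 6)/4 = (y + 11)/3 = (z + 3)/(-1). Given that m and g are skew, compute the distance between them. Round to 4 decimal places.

20.1298

m has direction (2, 3, -3) through (-6, 7, 11).
g has direction (4, 3, -1) through (-6, -11, -3).
Common perpendicular direction n = (2, 3, -3) × (4, 3, -1) = (6, -10, -6).
With w = (-6, -11, -3) − (-6, 7, 11) = (0, -18, -14), w · n = 264.
Distance = |w · n| / |n| = |264| / √172 ≈ 20.1298.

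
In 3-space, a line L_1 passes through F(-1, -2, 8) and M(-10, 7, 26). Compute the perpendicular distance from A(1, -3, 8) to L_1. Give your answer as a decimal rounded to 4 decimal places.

1.8708

A direction vector for L_1 is M − F = (-9, 9, 18).
Taking (-1, -2, 8) on L_1 with direction v = (-9, 9, 18): w = A − (-1, -2, 8) = (2, -1, 0), and w × v = (-18, -36, 9).
Distance = |w × v| / |v| = √1701 / √486 ≈ 1.8708.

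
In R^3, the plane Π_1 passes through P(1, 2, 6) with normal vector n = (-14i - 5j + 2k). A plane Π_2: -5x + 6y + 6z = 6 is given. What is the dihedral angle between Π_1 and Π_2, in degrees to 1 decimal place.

Π_1: n·r = n·P gives -14x - 5y + 2z = -12.
cos θ = |n₁·n₂| / (|n₁||n₂|) = |52| / (√225 · √97).
θ = arccos(0.35199) ≈ 69.4°.

69.4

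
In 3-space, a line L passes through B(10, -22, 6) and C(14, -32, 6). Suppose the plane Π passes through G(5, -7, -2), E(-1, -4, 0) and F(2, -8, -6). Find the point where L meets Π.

A direction vector for L is C − B = (4, -10, 0).
GE = (-6, 3, 2), GF = (-3, -1, -4); a normal to Π is GE × GF = (-10, -30, 15).
Using G: Π has equation -10x - 30y + 15z = 130.
Substitute r = (10, -22, 6) + t(4, -10, 0) into the plane: 650 + 260t = 130, so t = -2.
Intersection: (10, -22, 6) + (-2)·(4, -10, 0) = (2, -2, 6).

(2, -2, 6)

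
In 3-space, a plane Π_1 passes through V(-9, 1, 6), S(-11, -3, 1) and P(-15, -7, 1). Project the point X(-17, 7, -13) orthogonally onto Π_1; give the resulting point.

VS = (-2, -4, -5), VP = (-6, -8, -5); a normal to Π_1 is VS × VP = (-20, 20, -8).
Using V: Π_1 has equation -20x + 20y - 8z = 152.
Foot = X − λn with λ = (n·X − d)/|n|² = (584 − 152)/864 = 1/2.
Foot = (-17, 7, -13) − (1/2)·(-20, 20, -8) = (-7, -3, -9).

(-7, -3, -9)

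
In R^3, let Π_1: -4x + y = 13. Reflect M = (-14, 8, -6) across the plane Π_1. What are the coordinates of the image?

λ = (n·M − d)/|n|² = (64 − 13)/17 = 3.
Reflection = M − 2λn = (-14, 8, -6) − 6·(-4, 1, 0) = (10, 2, -6).

(10, 2, -6)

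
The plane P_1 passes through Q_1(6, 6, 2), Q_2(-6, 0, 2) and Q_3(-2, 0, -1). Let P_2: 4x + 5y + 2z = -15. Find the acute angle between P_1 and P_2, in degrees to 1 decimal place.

Q_1Q_2 = (-12, -6, 0), Q_1Q_3 = (-8, -6, -3); a normal to P_1 is Q_1Q_2 × Q_1Q_3 = (18, -36, 24).
Using Q_1: P_1 has equation 18x - 36y + 24z = -60.
cos θ = |n₁·n₂| / (|n₁||n₂|) = |-60| / (√2196 · √45).
θ = arccos(0.19087) ≈ 79.0°.

79.0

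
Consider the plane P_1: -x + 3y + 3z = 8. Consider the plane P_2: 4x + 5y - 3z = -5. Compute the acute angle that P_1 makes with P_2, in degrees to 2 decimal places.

86.28

cos θ = |n₁·n₂| / (|n₁||n₂|) = |2| / (√19 · √50).
θ = arccos(0.06489) ≈ 86.28°.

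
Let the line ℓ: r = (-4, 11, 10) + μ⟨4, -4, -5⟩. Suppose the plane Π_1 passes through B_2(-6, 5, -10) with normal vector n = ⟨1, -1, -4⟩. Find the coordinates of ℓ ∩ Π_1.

(8, -1, -5)

Π_1: n·r = n·B_2 gives x - y - 4z = 29.
Substitute r = (-4, 11, 10) + t(4, -4, -5) into the plane: -55 + 28t = 29, so t = 3.
Intersection: (-4, 11, 10) + 3·(4, -4, -5) = (8, -1, -5).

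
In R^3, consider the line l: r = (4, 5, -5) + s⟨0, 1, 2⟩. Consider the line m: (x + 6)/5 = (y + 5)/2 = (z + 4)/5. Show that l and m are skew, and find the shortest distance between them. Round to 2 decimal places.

10.25

m has direction (5, 2, 5) through (-6, -5, -4).
Common perpendicular direction n = (0, 1, 2) × (5, 2, 5) = (1, 10, -5).
With w = (-6, -5, -4) − (4, 5, -5) = (-10, -10, 1), w · n = -115.
Since n ≠ 0 the lines are not parallel, and w · n = -115 ≠ 0 so they do not intersect; hence they are skew.
Distance = |w · n| / |n| = |-115| / √126 ≈ 10.25.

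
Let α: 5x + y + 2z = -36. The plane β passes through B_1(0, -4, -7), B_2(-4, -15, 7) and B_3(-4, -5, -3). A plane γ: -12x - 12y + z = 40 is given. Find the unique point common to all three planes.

(-4, 0, -8)

B_1B_2 = (-4, -11, 14), B_1B_3 = (-4, -1, 4); a normal to β is B_1B_2 × B_1B_3 = (-30, -40, -40).
Using B_1: β has equation -30x - 40y - 40z = 440.
Solving the 3×3 linear system 5x + y + 2z = -36, -30x - 40y - 40z = 440, -12x - 12y + z = 40 (e.g. by elimination or Cramer's rule, determinant = -2330) gives (-4, 0, -8).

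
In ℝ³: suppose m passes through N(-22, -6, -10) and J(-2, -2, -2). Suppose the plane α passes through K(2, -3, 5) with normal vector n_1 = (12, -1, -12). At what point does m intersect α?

A direction vector for m is J − N = (20, 4, 8).
α: n_1·r = n_1·K gives 12x - y - 12z = -33.
Substitute r = (-22, -6, -10) + t(20, 4, 8) into the plane: -138 + 140t = -33, so t = 3/4.
Intersection: (-22, -6, -10) + (3/4)·(20, 4, 8) = (-7, -3, -4).

(-7, -3, -4)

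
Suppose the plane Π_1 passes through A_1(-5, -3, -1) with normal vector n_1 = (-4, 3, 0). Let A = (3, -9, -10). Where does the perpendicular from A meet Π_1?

(-5, -3, -10)

Π_1: n_1·r = n_1·A_1 gives -4x + 3y = 11.
Foot = A − λn with λ = (n·A − d)/|n|² = (-39 − 11)/25 = -2.
Foot = (3, -9, -10) − (-2)·(-4, 3, 0) = (-5, -3, -10).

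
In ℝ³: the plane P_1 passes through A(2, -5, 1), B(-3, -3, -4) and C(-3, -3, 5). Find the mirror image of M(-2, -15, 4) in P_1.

(6, 5, 4)

AB = (-5, 2, -5), AC = (-5, 2, 4); a normal to P_1 is AB × AC = (18, 45, 0).
Using A: P_1 has equation 18x + 45y = -189.
λ = (n·M − d)/|n|² = (-711 − (-189))/2349 = -2/9.
Reflection = M − 2λn = (-2, -15, 4) − (-4/9)·(18, 45, 0) = (6, 5, 4).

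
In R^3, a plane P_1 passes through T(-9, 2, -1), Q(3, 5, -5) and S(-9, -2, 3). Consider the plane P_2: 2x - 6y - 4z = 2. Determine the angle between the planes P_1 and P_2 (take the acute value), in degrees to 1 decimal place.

21.9

TQ = (12, 3, -4), TS = (0, -4, 4); a normal to P_1 is TQ × TS = (-4, -48, -48).
Using T: P_1 has equation -4x - 48y - 48z = -12.
cos θ = |n₁·n₂| / (|n₁||n₂|) = |472| / (√4624 · √56).
θ = arccos(0.92755) ≈ 21.9°.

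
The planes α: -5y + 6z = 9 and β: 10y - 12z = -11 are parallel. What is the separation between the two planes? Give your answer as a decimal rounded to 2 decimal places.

0.45

Rescale β by 1/(-2): -5y + 6z = 11/2. Then distance = |9 − (11/2)| / √61 ≈ 0.45.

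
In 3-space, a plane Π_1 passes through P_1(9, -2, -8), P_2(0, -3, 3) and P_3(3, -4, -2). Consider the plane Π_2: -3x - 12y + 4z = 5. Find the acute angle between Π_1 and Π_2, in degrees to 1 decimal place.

61.6

P_1P_2 = (-9, -1, 11), P_1P_3 = (-6, -2, 6); a normal to Π_1 is P_1P_2 × P_1P_3 = (16, -12, 12).
Using P_1: Π_1 has equation 16x - 12y + 12z = 72.
cos θ = |n₁·n₂| / (|n₁||n₂|) = |144| / (√544 · √169).
θ = arccos(0.47492) ≈ 61.6°.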